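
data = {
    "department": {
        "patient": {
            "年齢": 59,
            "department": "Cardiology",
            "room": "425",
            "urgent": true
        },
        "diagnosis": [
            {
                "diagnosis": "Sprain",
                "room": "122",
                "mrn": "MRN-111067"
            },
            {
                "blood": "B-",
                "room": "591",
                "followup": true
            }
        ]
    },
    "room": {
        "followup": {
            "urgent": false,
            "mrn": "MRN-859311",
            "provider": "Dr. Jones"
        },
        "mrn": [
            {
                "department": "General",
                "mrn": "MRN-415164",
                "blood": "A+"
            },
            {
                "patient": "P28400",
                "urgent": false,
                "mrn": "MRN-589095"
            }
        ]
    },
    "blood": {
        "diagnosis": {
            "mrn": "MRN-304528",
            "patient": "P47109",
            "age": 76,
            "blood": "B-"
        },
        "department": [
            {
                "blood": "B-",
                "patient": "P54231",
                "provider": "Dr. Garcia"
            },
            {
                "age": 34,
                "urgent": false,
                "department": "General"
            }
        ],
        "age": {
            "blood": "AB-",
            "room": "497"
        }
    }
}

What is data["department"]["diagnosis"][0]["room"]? "122"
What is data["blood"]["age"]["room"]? "497"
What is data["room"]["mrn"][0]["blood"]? "A+"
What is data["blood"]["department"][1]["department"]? "General"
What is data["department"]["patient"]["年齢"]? 59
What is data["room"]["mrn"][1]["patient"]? "P28400"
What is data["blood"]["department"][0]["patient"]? "P54231"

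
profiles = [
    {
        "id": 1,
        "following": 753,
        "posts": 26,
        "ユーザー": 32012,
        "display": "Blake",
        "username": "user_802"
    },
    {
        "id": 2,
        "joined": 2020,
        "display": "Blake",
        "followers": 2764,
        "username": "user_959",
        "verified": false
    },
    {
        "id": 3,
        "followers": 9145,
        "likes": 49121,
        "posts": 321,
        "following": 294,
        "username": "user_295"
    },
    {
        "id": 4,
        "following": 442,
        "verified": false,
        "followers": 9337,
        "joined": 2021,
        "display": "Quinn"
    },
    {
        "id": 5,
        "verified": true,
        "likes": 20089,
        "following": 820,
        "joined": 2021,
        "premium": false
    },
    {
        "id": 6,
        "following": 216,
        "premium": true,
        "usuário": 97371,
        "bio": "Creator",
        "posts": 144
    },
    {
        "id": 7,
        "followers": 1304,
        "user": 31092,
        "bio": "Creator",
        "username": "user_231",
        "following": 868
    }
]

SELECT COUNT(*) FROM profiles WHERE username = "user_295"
1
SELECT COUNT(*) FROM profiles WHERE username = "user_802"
1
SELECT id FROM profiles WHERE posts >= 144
[3, 6]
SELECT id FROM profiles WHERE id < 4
[1, 2, 3]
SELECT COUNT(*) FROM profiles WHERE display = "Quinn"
1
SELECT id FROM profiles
[1, 2, 3, 4, 5, 6, 7]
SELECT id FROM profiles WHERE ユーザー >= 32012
[1]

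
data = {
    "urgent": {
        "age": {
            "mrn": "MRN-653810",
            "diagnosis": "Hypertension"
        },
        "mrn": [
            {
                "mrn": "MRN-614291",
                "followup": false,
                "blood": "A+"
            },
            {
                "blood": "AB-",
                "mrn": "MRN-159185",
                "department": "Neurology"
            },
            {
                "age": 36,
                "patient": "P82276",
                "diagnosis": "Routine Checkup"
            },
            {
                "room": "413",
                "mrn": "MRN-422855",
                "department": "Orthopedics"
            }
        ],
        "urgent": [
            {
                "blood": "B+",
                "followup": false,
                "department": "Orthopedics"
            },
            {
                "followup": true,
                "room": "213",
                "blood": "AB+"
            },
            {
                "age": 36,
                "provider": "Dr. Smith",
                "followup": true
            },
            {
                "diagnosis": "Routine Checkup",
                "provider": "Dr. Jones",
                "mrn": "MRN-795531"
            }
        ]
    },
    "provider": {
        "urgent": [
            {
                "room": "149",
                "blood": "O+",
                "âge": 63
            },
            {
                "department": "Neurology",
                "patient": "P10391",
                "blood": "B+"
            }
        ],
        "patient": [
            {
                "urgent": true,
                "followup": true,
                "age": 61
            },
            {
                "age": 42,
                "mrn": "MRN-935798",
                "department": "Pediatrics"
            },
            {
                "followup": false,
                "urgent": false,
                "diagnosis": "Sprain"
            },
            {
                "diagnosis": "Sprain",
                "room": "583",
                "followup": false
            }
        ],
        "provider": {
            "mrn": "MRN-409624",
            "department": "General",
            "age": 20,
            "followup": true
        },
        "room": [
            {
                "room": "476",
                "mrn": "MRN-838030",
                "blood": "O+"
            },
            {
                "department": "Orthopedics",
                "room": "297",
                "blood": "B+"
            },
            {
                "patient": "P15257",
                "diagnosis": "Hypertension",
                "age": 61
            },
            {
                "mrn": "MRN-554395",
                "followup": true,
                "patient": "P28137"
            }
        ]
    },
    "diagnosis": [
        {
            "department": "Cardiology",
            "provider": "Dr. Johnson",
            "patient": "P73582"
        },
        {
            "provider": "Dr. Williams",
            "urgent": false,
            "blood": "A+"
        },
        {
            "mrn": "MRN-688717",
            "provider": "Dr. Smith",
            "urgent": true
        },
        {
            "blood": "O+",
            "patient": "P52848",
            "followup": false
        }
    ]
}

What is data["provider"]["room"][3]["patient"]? "P28137"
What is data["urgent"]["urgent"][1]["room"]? "213"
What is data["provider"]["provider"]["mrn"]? "MRN-409624"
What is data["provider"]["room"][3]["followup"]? True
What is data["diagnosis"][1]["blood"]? "A+"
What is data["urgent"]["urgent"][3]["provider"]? "Dr. Jones"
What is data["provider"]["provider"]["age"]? 20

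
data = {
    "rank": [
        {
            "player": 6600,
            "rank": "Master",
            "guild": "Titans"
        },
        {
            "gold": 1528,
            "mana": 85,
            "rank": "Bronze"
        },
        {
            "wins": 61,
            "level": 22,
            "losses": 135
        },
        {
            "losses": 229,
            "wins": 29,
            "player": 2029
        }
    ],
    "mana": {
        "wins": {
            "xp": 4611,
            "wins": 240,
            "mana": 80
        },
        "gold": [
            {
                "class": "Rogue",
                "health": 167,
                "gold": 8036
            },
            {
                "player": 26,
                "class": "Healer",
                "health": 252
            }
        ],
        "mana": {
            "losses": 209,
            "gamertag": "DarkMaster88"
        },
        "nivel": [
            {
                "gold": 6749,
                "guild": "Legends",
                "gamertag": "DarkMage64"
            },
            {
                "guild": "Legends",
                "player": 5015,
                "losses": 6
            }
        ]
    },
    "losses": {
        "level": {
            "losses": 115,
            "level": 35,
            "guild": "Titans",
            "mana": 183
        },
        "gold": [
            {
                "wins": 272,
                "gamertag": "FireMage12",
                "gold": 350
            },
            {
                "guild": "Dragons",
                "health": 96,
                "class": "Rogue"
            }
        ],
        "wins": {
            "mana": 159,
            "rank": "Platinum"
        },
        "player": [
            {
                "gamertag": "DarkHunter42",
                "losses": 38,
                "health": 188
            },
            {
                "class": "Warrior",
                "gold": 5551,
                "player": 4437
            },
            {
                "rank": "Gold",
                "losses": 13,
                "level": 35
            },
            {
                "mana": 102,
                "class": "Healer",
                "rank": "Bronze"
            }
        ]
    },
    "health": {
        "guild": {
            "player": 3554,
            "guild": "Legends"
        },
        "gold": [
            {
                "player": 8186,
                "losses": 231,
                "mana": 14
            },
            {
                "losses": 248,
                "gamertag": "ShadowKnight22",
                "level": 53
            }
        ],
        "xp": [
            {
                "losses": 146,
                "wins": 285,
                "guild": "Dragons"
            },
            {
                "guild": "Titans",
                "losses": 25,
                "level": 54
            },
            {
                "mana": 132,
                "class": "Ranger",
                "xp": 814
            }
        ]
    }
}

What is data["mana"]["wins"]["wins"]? 240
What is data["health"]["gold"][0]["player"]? 8186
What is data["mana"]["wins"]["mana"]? 80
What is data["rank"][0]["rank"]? "Master"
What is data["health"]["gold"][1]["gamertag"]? "ShadowKnight22"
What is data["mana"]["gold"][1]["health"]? 252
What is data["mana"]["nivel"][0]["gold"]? 6749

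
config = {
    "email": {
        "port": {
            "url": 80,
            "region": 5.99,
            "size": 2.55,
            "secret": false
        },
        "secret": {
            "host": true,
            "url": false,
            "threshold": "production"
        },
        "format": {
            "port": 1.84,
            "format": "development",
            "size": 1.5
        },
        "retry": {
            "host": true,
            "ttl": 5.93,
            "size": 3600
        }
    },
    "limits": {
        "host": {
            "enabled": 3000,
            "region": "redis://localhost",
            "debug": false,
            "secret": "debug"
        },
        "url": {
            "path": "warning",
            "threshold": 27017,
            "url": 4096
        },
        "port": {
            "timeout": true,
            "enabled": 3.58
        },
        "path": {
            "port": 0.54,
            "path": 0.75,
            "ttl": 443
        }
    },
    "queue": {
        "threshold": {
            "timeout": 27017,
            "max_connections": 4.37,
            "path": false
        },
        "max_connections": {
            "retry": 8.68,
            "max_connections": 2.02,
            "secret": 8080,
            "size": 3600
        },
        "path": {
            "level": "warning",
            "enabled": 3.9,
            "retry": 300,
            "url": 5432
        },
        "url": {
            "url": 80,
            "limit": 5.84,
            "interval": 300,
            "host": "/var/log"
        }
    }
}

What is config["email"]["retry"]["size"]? 3600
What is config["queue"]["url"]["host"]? "/var/log"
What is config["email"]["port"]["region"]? 5.99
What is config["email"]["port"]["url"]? 80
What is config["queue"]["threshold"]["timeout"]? 27017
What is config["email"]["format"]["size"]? 1.5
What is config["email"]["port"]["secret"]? False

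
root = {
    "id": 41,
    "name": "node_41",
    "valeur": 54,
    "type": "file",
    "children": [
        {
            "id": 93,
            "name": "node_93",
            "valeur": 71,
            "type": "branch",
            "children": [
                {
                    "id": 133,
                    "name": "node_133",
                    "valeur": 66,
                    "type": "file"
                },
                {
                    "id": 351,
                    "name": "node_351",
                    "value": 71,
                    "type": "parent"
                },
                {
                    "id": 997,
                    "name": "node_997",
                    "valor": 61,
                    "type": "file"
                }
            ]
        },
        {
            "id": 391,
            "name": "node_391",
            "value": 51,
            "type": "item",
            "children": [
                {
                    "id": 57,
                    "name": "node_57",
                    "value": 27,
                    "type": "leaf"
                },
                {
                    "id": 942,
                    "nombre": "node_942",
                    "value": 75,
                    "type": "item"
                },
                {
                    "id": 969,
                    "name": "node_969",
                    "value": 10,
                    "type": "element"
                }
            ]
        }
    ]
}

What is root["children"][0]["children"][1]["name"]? "node_351"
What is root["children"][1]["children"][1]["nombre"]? "node_942"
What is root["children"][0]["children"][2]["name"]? "node_997"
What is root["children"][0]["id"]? 93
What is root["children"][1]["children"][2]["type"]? "element"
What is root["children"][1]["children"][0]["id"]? 57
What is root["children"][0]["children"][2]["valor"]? 61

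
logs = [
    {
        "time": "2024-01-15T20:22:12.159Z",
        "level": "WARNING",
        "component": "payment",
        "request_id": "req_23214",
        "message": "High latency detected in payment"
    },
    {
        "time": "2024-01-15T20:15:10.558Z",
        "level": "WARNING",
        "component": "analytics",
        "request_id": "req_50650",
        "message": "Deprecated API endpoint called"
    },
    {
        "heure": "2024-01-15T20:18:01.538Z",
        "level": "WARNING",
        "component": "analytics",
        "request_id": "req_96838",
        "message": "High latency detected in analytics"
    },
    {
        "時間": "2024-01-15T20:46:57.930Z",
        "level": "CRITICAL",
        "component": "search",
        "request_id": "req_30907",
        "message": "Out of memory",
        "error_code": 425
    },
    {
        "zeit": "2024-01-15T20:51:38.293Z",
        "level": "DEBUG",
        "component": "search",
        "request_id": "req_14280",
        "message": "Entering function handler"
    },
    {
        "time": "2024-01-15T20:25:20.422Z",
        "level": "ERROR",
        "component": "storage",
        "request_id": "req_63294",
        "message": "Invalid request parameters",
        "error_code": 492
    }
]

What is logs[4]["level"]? "DEBUG"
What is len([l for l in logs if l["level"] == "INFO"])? 0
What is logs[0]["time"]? "2024-01-15T20:22:12.159Z"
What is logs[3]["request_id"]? "req_30907"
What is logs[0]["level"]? "WARNING"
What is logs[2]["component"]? "analytics"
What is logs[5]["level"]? "ERROR"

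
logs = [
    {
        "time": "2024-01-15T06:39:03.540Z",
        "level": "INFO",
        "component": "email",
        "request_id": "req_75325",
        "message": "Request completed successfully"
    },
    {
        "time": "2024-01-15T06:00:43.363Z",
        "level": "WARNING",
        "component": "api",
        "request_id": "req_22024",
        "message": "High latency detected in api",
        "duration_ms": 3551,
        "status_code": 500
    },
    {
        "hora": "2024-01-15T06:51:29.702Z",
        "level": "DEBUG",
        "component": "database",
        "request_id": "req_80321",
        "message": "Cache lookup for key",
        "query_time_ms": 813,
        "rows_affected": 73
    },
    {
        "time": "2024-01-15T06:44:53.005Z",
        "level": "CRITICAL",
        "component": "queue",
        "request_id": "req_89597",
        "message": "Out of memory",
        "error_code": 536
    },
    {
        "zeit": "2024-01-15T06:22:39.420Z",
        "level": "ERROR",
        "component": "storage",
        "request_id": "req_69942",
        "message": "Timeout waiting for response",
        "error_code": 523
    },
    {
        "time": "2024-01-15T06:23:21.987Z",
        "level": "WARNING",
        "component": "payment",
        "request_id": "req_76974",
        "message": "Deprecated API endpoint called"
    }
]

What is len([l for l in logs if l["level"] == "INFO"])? 1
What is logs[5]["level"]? "WARNING"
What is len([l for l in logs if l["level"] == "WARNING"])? 2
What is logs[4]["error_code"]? 523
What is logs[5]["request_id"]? "req_76974"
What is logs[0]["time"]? "2024-01-15T06:39:03.540Z"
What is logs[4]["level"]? "ERROR"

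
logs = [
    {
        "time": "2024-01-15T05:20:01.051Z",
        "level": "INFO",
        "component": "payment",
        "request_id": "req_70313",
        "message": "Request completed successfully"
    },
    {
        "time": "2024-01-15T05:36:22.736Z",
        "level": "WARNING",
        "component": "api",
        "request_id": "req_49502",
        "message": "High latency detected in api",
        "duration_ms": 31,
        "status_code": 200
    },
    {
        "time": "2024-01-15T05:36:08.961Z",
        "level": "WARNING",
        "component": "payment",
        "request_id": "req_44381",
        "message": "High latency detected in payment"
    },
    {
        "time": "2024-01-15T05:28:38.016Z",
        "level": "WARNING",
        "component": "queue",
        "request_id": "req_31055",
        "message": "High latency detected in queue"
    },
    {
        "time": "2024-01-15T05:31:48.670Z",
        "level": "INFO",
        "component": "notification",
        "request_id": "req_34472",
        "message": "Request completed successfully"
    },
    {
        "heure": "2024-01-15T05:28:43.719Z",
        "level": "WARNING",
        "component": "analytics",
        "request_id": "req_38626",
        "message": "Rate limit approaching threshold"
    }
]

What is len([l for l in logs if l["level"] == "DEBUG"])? 0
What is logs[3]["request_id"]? "req_31055"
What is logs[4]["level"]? "INFO"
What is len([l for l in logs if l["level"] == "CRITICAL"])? 0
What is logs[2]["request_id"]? "req_44381"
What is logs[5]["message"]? "Rate limit approaching threshold"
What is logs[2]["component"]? "payment"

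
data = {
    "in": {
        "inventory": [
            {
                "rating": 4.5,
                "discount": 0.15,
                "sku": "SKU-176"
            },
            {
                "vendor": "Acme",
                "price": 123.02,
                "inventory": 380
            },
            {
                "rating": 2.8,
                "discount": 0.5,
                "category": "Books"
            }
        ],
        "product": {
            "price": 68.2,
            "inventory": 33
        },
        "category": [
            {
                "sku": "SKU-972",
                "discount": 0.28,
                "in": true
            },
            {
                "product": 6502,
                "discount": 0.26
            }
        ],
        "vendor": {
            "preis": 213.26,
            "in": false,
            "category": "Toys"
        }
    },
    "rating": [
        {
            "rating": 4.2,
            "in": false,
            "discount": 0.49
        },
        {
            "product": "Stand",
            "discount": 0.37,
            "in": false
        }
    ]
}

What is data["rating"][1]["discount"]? 0.37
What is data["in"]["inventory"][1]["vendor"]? "Acme"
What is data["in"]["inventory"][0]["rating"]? 4.5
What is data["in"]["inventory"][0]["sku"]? "SKU-176"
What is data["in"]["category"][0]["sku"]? "SKU-972"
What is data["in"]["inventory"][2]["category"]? "Books"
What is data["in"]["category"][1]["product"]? 6502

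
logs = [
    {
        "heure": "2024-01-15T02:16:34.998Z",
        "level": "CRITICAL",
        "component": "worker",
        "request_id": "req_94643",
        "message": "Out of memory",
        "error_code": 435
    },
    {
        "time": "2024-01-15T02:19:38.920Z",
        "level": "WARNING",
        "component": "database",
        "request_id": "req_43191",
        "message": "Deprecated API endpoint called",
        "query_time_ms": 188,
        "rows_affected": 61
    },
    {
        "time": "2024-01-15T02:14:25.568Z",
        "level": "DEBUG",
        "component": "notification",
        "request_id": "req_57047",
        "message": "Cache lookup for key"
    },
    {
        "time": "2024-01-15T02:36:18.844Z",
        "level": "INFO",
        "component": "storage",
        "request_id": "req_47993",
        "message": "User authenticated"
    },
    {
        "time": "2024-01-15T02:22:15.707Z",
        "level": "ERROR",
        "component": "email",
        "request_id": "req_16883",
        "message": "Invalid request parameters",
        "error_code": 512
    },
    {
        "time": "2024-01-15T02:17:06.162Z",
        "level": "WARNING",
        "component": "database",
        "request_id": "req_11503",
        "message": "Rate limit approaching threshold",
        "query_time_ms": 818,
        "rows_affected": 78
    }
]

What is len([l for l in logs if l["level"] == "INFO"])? 1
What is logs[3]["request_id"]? "req_47993"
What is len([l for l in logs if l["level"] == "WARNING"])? 2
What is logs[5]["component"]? "database"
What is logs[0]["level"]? "CRITICAL"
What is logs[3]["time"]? "2024-01-15T02:36:18.844Z"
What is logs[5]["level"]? "WARNING"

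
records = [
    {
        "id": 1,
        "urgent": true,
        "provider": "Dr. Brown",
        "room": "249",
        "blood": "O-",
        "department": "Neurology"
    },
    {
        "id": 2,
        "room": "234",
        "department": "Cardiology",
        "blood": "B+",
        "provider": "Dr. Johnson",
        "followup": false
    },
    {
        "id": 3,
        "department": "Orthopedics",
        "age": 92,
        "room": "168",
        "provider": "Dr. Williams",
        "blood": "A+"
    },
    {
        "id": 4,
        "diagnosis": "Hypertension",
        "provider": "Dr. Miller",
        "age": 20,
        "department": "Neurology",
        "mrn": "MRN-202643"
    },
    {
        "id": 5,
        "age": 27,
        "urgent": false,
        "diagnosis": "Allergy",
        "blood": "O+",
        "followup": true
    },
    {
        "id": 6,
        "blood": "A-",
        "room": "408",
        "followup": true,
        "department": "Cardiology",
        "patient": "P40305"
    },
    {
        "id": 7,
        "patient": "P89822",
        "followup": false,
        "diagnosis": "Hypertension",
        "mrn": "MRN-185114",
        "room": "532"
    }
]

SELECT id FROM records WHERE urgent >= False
[1, 5]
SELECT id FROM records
[1, 2, 3, 4, 5, 6, 7]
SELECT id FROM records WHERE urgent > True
[]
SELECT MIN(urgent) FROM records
False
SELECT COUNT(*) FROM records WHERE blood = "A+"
1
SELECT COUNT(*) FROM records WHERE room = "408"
1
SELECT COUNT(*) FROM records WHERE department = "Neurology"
2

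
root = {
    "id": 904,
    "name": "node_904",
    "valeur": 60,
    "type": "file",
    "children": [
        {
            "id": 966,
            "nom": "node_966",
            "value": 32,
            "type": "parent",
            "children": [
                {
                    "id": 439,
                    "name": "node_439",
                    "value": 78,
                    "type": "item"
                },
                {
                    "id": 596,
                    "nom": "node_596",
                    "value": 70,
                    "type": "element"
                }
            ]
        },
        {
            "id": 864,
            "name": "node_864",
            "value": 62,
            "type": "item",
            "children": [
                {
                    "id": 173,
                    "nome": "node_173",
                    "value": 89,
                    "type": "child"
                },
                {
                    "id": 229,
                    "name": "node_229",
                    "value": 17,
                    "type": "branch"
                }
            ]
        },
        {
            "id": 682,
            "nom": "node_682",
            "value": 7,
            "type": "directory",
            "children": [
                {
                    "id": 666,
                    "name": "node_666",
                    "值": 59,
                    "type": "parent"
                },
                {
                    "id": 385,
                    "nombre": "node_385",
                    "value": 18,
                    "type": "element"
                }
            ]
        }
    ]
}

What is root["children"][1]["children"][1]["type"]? "branch"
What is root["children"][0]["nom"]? "node_966"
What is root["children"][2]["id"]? 682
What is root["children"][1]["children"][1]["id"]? 229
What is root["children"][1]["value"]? 62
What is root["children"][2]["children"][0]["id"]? 666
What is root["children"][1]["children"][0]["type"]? "child"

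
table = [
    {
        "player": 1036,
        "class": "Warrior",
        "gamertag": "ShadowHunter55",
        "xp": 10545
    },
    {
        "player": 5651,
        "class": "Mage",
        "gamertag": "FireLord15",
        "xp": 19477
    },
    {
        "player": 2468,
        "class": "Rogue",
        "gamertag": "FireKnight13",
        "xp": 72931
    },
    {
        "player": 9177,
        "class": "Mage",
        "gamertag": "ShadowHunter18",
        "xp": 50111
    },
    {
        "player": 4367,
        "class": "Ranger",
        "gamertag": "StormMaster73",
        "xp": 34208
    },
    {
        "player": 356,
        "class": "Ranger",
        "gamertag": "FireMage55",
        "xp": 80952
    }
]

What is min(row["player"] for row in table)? 356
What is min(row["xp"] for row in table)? 10545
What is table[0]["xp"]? 10545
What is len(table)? 6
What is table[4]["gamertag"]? "StormMaster73"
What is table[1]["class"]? "Mage"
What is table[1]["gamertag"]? "FireLord15"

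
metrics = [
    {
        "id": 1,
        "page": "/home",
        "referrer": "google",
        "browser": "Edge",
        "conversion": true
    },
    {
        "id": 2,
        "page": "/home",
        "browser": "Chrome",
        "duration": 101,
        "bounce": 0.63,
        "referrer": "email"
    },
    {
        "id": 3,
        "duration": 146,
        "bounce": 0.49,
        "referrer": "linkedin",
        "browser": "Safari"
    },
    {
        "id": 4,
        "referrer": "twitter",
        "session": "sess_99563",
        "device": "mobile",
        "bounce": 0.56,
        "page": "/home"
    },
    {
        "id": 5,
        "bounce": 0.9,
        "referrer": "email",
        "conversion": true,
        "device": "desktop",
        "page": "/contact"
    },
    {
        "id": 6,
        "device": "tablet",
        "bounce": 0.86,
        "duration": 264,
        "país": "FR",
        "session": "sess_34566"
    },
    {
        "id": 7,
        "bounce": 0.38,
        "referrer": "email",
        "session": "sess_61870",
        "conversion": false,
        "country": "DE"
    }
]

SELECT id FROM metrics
[1, 2, 3, 4, 5, 6, 7]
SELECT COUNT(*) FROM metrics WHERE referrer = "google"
1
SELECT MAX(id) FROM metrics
7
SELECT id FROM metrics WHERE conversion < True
[7]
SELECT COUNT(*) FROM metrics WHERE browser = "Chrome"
1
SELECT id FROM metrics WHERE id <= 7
[1, 2, 3, 4, 5, 6, 7]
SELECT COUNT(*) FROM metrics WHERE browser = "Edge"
1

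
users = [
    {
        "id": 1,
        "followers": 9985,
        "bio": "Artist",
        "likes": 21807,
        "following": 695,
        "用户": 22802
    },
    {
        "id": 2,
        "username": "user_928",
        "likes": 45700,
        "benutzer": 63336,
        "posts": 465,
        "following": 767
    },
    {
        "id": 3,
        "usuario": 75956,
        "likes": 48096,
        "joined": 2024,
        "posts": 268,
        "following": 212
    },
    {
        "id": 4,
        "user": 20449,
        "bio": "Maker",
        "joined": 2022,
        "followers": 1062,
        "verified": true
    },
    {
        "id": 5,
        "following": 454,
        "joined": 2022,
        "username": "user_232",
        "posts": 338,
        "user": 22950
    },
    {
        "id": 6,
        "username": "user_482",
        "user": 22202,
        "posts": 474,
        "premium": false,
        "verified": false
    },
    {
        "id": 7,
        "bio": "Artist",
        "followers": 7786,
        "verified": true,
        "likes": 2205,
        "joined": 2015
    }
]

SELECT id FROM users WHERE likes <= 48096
[1, 2, 3, 7]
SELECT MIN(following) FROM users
212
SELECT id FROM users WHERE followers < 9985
[4, 7]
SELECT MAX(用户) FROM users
22802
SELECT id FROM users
[1, 2, 3, 4, 5, 6, 7]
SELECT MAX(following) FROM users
767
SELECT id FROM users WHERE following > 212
[1, 2, 5]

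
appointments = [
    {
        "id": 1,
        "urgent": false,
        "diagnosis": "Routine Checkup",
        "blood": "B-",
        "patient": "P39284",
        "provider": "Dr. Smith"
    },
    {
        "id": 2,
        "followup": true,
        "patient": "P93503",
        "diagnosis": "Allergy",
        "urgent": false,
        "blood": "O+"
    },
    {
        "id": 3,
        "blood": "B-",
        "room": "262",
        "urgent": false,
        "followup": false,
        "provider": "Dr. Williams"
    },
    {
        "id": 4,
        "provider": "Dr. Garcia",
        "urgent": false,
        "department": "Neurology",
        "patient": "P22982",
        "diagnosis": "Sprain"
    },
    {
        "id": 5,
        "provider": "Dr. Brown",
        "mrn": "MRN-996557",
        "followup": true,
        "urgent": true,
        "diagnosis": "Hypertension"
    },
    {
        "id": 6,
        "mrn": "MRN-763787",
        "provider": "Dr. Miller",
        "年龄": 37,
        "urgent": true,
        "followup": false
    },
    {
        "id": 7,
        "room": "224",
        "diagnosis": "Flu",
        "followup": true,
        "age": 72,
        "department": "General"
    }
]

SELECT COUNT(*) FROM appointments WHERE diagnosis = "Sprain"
1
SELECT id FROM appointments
[1, 2, 3, 4, 5, 6, 7]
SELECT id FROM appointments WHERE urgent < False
[]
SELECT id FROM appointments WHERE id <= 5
[1, 2, 3, 4, 5]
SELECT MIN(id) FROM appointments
1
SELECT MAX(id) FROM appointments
7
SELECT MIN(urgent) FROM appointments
False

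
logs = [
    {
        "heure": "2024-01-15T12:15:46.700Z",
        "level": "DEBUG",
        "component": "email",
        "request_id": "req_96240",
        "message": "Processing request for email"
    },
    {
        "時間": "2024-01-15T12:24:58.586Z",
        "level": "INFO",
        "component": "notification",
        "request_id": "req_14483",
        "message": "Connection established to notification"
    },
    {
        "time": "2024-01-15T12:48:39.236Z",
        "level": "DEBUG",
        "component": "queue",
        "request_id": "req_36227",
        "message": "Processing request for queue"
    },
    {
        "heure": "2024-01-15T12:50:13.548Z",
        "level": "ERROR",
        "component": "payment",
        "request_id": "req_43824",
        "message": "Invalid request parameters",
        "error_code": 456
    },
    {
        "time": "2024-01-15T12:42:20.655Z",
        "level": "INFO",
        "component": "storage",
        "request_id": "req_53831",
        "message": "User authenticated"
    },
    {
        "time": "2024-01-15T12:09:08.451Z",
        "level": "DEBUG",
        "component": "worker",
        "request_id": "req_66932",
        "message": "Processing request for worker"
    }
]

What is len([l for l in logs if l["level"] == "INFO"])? 2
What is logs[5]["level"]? "DEBUG"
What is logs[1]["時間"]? "2024-01-15T12:24:58.586Z"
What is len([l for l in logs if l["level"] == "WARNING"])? 0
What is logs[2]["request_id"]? "req_36227"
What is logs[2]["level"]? "DEBUG"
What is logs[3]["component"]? "payment"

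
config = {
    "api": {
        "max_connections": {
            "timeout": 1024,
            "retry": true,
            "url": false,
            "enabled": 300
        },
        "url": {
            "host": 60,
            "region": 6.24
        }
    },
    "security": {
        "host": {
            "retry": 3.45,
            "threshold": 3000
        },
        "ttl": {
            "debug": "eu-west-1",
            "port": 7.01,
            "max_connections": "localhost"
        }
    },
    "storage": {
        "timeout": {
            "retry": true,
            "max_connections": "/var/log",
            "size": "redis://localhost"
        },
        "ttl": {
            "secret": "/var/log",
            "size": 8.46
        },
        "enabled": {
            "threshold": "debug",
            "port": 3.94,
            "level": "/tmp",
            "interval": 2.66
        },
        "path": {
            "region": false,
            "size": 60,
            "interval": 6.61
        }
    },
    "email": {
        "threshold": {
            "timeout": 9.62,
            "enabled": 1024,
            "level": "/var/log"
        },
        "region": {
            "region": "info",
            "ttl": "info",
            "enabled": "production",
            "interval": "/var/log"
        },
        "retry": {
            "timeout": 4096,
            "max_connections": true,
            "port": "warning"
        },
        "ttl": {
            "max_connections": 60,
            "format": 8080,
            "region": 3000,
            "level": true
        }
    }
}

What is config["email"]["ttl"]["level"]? True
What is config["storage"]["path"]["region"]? False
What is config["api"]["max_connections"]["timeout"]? 1024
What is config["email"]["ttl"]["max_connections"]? 60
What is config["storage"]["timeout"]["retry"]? True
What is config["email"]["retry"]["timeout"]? 4096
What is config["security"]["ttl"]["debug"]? "eu-west-1"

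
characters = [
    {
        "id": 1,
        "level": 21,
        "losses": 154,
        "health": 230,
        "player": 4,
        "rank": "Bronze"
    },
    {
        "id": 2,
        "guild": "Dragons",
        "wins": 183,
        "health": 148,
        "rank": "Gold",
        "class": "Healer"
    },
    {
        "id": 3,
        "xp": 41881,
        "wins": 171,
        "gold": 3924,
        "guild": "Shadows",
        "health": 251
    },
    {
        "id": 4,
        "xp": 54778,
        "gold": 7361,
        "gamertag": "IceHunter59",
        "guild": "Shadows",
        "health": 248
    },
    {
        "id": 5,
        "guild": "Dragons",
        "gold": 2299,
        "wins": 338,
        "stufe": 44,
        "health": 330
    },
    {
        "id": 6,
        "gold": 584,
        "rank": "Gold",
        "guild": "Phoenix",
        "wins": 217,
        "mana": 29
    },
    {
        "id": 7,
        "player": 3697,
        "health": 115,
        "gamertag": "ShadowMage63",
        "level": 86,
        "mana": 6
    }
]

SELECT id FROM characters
[1, 2, 3, 4, 5, 6, 7]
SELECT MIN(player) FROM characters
4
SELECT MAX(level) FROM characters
86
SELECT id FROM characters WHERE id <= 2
[1, 2]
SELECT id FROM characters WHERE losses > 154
[]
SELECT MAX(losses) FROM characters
154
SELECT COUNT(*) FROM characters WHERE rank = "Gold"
2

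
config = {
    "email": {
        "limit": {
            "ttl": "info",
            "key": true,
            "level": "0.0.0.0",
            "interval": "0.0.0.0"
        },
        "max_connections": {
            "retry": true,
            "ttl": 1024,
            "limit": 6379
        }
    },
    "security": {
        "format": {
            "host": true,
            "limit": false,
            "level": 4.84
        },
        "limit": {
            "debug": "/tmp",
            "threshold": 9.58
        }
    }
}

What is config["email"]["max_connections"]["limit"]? 6379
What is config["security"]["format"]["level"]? 4.84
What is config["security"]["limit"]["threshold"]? 9.58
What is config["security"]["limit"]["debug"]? "/tmp"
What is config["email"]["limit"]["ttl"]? "info"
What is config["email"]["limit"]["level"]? "0.0.0.0"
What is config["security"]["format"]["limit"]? False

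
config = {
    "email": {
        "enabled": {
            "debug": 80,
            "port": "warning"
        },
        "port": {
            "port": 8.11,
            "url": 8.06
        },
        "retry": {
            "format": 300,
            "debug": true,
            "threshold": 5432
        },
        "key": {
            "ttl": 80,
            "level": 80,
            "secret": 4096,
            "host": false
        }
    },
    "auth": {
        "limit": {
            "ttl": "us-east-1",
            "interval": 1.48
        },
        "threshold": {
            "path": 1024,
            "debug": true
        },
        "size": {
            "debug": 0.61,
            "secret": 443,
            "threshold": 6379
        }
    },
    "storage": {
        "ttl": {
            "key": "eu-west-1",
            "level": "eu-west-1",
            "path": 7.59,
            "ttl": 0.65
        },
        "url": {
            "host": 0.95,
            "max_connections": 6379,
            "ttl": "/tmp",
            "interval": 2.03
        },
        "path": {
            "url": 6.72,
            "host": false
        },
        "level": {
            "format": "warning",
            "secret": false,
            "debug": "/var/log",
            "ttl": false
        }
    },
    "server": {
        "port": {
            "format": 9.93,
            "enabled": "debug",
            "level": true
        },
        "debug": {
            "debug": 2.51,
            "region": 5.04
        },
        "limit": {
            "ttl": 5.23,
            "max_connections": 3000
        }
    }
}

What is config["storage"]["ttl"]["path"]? 7.59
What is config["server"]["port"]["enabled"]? "debug"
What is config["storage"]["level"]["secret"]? False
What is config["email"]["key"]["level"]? 80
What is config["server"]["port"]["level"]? True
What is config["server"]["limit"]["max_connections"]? 3000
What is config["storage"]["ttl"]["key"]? "eu-west-1"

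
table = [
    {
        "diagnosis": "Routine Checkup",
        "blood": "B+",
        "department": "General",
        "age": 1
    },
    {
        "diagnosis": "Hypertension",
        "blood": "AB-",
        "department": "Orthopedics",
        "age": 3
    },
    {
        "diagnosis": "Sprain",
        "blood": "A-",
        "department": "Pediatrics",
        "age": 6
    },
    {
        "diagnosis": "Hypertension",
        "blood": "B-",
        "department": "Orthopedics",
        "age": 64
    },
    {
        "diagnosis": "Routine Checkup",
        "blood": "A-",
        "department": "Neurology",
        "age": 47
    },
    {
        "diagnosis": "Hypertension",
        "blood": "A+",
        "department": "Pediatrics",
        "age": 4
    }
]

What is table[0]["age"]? 1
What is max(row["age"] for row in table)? 64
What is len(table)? 6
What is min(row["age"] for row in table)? 1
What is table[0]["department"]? "General"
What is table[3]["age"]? 64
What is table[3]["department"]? "Orthopedics"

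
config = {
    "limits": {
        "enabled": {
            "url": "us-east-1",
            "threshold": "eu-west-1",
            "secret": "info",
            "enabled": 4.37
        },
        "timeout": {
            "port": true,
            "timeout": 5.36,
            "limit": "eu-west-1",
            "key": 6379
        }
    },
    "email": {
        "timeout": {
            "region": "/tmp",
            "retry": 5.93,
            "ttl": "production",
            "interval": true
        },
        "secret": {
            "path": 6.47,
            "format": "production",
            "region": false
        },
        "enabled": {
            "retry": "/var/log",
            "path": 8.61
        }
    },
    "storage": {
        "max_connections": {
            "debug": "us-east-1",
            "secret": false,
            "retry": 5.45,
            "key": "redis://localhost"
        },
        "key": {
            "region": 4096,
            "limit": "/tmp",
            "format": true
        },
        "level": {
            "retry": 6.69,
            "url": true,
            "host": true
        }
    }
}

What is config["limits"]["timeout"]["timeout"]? 5.36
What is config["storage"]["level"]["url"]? True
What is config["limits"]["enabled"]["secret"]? "info"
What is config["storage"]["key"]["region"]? 4096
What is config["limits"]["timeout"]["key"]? 6379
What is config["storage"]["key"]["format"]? True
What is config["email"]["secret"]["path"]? 6.47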